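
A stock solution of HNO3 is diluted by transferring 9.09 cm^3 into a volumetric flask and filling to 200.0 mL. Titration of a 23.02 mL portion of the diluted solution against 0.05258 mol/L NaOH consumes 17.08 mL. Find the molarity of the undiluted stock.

0.858 M

n(NaOH) = 0.05258 x 0.01708 = 0.0008981 mol.
n(HNO3) in the aliquot = 0.0008981 mol.
[diluted HNO3] = 0.0008981 / 0.02302 = 0.03901 M.
Dilution factor = 200.0/9.090 = 22.00, so [stock] = 0.03901 x 22.00 = 0.858 M.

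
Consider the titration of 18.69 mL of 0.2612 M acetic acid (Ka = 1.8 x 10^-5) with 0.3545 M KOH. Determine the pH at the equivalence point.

8.96

n(CH3COOH) = 0.2612 x 0.01869 = 0.004882 mol; V(KOH) at equivalence = 0.004882/0.3545 = 0.01377 L.
At equivalence all the acid is converted to CH3COO-; total volume = 0.01869 + 0.01377 = 0.03246 L, so [CH3COO-] = 0.004882/0.03246 = 0.1504 M.
Kb = Kw/Ka = 1.0e-14 / 1.8 x 10^-5 = 5.56e-10.
[OH^-] = sqrt(Kb x [CH3COO-]) = sqrt(5.56e-10 x 0.1504) = 9.14e-6 M.
pOH = 5.04, so pH = 14.00 - 5.04 = 8.96.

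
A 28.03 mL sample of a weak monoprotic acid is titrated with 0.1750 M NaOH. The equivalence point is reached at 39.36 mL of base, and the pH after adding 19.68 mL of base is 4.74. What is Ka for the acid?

19.68 mL is half of the equivalence volume, so this is the half-equivalence point where [HA] = [A^-].
At half-equivalence pH = pKa, so pKa = 4.74.
Ka = 10^(-4.74) = 1.8 x 10^-5.

1.8 x 10^-5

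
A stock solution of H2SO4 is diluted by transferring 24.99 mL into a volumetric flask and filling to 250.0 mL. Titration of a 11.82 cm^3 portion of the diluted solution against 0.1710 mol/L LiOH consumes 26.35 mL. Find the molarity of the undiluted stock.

1.91 M

n(LiOH) = 0.1710 x 0.02635 = 0.004506 mol.
n(H2SO4) in the aliquot = 0.004506 x 1/2 = 0.002253 mol.
[diluted H2SO4] = 0.002253 / 0.01182 = 0.1906 M.
Dilution factor = 250.0/24.99 = 10.00, so [stock] = 0.1906 x 10.00 = 1.91 M.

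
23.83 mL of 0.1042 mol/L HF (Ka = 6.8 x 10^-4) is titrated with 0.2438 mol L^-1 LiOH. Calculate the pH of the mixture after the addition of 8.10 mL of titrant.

3.76

Initial n(HF) = 0.1042 x 0.02383 = 0.002483 mol.
n(LiOH) added = 0.2438 x 0.008100 = 0.001975 mol, converting that many moles of HF to F-.
Remaining n(HF) = 0.0005083 mol; n(F-) = 0.001975 mol.
By Henderson-Hasselbalch, pH = pKa + log([A^-]/[HA]) = 3.17 + log(0.001975/0.0005083) = 3.17 + (+0.59) = 3.76.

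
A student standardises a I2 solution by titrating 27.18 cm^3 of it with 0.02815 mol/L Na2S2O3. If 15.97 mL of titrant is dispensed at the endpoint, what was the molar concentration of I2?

n(Na2S2O3) = 0.02815 x 0.01597 = 0.0004496 mol.
From the balanced equation, 2 mol Na2S2O3 reacts with 1 mol I2, so n(I2) = 0.0004496 x 1/2 = 0.0002248 mol.
[I2] = 0.0002248 / 0.02718 L = 0.00827 M.

0.00827 M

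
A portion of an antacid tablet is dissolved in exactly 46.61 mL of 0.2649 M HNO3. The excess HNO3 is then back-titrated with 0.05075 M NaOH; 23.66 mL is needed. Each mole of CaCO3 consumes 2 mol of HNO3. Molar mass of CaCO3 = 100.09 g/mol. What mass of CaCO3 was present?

Total n(HNO3) added = 0.2649 x 0.04661 = 0.01235 mol.
n(NaOH) used = 0.05075 x 0.02366 = 0.001201 mol, which equals the excess n(HNO3).
So n(HNO3) consumed by the sample = 0.01235 - 0.001201 = 0.01115 mol.
n(CaCO3) = 0.01115 / 2 = 0.005573 mol.
mass = 0.005573 mol x 100.09 g/mol = 0.558 g.

0.558 g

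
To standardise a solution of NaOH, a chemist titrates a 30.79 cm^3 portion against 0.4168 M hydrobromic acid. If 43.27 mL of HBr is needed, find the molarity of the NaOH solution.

n(HBr) delivered = 0.4168 x 0.04327 = 0.01803 mol.
For a 1:1 reaction, n(NaOH) = 0.01803 mol.
[NaOH] = 0.01803 mol / 0.03079 L = 0.586 M.

0.586 M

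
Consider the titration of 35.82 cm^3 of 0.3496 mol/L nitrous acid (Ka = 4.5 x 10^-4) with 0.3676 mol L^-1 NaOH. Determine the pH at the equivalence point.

n(HNO2) = 0.3496 x 0.03582 = 0.01252 mol; V(NaOH) at equivalence = 0.01252/0.3676 = 0.03407 L.
At equivalence all the acid is converted to NO2-; total volume = 0.03582 + 0.03407 = 0.06989 L, so [NO2-] = 0.01252/0.06989 = 0.1792 M.
Kb = Kw/Ka = 1.0e-14 / 4.5 x 10^-4 = 2.22e-11.
[OH^-] = sqrt(Kb x [NO2-]) = sqrt(2.22e-11 x 0.1792) = 2.00e-6 M.
pOH = 5.70, so pH = 14.00 - 5.70 = 8.30.

8.30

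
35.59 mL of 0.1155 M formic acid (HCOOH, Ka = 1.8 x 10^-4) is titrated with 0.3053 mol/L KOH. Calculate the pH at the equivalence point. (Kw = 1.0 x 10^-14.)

8.33

n(HCOOH) = 0.1155 x 0.03559 = 0.004111 mol; V(KOH) at equivalence = 0.004111/0.3053 = 0.01346 L.
At equivalence all the acid is converted to HCOO-; total volume = 0.03559 + 0.01346 = 0.04905 L, so [HCOO-] = 0.004111/0.04905 = 0.08380 M.
Kb = Kw/Ka = 1.0e-14 / 1.8 x 10^-4 = 5.56e-11.
[OH^-] = sqrt(Kb x [HCOO-]) = sqrt(5.56e-11 x 0.08380) = 2.16e-6 M.
pOH = 5.67, so pH = 14.00 - 5.67 = 8.33.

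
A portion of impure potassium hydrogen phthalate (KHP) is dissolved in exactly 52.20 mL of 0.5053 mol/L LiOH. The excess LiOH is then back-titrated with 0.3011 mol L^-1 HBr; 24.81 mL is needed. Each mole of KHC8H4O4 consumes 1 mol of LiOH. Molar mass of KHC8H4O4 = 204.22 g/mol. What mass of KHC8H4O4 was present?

Total n(LiOH) added = 0.5053 x 0.05220 = 0.02638 mol.
n(HBr) used = 0.3011 x 0.02481 = 0.007470 mol, which equals the excess n(LiOH).
So n(LiOH) consumed by the sample = 0.02638 - 0.007470 = 0.01891 mol.
n(KHC8H4O4) = 0.01891 / 1 = 0.01891 mol.
mass = 0.01891 mol x 204.22 g/mol = 3.86 g.

3.86 g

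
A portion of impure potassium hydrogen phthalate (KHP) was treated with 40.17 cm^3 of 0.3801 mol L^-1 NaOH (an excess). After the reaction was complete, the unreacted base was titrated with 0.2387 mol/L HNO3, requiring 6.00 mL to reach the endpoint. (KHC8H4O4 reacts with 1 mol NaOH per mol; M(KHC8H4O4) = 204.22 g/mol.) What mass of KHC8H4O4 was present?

Total n(NaOH) added = 0.3801 x 0.04017 = 0.01527 mol.
n(HNO3) used = 0.2387 x 0.006000 = 0.001432 mol, which equals the excess n(NaOH).
So n(NaOH) consumed by the sample = 0.01527 - 0.001432 = 0.01384 mol.
n(KHC8H4O4) = 0.01384 / 1 = 0.01384 mol.
mass = 0.01384 mol x 204.22 g/mol = 2.83 g.

2.83 g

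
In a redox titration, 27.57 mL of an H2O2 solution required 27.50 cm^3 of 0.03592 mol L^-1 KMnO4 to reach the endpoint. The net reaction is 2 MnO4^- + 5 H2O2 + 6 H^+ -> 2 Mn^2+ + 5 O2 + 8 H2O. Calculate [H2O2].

0.0896 M

n(KMnO4) = 0.03592 x 0.02750 = 0.0009878 mol.
From the balanced equation, 2 mol KMnO4 reacts with 5 mol H2O2, so n(H2O2) = 0.0009878 x 5/2 = 0.002470 mol.
[H2O2] = 0.002470 / 0.02757 L = 0.0896 M.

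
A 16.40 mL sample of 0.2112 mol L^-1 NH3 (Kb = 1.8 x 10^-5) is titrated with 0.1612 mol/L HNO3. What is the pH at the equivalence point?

n(NH3) = 0.2112 x 0.01640 = 0.003464 mol; V(HNO3) at equivalence = 0.003464/0.1612 = 0.02149 L.
At equivalence the base is fully converted to NH4+; total volume = 0.03789 L, so [NH4+] = 0.003464/0.03789 = 0.09142 M.
Ka(NH4+) = Kw/Kb = 1.0e-14 / 1.8 x 10^-5 = 5.56e-10.
[H^+] = sqrt(Ka x [NH4+]) = sqrt(5.56e-10 x 0.09142) = 7.13e-6 M.
pH = -log(7.13e-6) = 5.15.

5.15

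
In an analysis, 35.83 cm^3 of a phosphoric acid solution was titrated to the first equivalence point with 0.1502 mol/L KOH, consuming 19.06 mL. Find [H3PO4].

0.0799 M

n(KOH) = 0.1502 x 0.01906 = 0.002863 mol.
At the first equivalence point, 1 mol OH^- react per mol H3PO4, so n(H3PO4) = 0.002863 / 1 = 0.002863 mol.
[H3PO4] = 0.002863 / 0.03583 L = 0.0799 M.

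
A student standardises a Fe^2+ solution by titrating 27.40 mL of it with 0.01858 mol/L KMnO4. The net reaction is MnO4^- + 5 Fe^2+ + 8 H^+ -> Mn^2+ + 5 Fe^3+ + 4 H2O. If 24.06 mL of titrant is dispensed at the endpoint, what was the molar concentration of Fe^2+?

0.0816 M

n(KMnO4) = 0.01858 x 0.02406 = 0.0004470 mol.
From the balanced equation, 1 mol KMnO4 reacts with 5 mol Fe^2+, so n(Fe^2+) = 0.0004470 x 5/1 = 0.002235 mol.
[Fe^2+] = 0.002235 / 0.02740 L = 0.0816 M.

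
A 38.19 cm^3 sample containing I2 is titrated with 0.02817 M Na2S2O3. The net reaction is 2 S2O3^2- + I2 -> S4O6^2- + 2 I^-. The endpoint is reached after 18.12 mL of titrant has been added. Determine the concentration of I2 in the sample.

0.00668 M

n(Na2S2O3) = 0.02817 x 0.01812 = 0.0005104 mol.
From the balanced equation, 2 mol Na2S2O3 reacts with 1 mol I2, so n(I2) = 0.0005104 x 1/2 = 0.0002552 mol.
[I2] = 0.0002552 / 0.03819 L = 0.00668 M.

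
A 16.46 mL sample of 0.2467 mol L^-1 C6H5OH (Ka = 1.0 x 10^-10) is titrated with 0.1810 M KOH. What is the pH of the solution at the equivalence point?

n(C6H5OH) = 0.2467 x 0.01646 = 0.004061 mol; V(KOH) at equivalence = 0.004061/0.1810 = 0.02243 L.
At equivalence all the acid is converted to C6H5O-; total volume = 0.01646 + 0.02243 = 0.03889 L, so [C6H5O-] = 0.004061/0.03889 = 0.1044 M.
Kb = Kw/Ka = 1.0e-14 / 1.0 x 10^-10 = 0.000100.
[OH^-] = sqrt(Kb x [C6H5O-]) = sqrt(0.000100 x 0.1044) = 0.00323 M.
pOH = 2.49, so pH = 14.00 - 2.49 = 11.51.

11.51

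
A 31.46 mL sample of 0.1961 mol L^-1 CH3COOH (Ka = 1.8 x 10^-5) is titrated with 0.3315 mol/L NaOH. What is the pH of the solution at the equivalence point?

8.92

n(CH3COOH) = 0.1961 x 0.03146 = 0.006169 mol; V(NaOH) at equivalence = 0.006169/0.3315 = 0.01861 L.
At equivalence all the acid is converted to CH3COO-; total volume = 0.03146 + 0.01861 = 0.05007 L, so [CH3COO-] = 0.006169/0.05007 = 0.1232 M.
Kb = Kw/Ka = 1.0e-14 / 1.8 x 10^-5 = 5.56e-10.
[OH^-] = sqrt(Kb x [CH3COO-]) = sqrt(5.56e-10 x 0.1232) = 8.27e-6 M.
pOH = 5.08, so pH = 14.00 - 5.08 = 8.92.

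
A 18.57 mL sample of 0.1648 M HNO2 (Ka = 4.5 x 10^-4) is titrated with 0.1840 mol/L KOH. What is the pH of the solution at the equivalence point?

8.14

n(HNO2) = 0.1648 x 0.01857 = 0.003060 mol; V(KOH) at equivalence = 0.003060/0.1840 = 0.01663 L.
At equivalence all the acid is converted to NO2-; total volume = 0.01857 + 0.01663 = 0.03520 L, so [NO2-] = 0.003060/0.03520 = 0.08694 M.
Kb = Kw/Ka = 1.0e-14 / 4.5 x 10^-4 = 2.22e-11.
[OH^-] = sqrt(Kb x [NO2-]) = sqrt(2.22e-11 x 0.08694) = 1.39e-6 M.
pOH = 5.86, so pH = 14.00 - 5.86 = 8.14.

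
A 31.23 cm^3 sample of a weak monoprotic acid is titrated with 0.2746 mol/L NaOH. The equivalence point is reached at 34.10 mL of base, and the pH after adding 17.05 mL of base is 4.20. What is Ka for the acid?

6.3 x 10^-5

17.05 mL is half of the equivalence volume, so this is the half-equivalence point where [HA] = [A^-].
At half-equivalence pH = pKa, so pKa = 4.20.
Ka = 10^(-4.20) = 6.3 x 10^-5.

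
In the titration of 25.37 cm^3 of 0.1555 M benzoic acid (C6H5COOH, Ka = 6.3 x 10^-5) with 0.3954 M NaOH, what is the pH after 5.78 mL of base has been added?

4.34

Initial n(C6H5COOH) = 0.1555 x 0.02537 = 0.003945 mol.
n(NaOH) added = 0.3954 x 0.005780 = 0.002285 mol, converting that many moles of C6H5COOH to C6H5COO-.
Remaining n(C6H5COOH) = 0.001660 mol; n(C6H5COO-) = 0.002285 mol.
By Henderson-Hasselbalch, pH = pKa + log([A^-]/[HA]) = 4.20 + log(0.002285/0.001660) = 4.20 + (+0.14) = 4.34.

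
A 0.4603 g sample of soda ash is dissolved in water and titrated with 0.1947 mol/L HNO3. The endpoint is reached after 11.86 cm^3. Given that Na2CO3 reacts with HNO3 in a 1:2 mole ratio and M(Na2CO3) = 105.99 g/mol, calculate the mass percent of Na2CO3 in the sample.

26.6%

n(HNO3) = 0.1947 x 0.01186 = 0.002309 mol.
n(Na2CO3) = 0.002309 / 2 = 0.001155 mol.
mass of Na2CO3 = 0.001155 x 105.99 = 0.1224 g.
% purity = 0.1224 / 0.4603 x 100 = 26.6%.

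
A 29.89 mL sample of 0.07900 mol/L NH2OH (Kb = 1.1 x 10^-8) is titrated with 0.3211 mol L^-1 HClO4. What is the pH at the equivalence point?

3.62

n(NH2OH) = 0.07900 x 0.02989 = 0.002361 mol; V(HClO4) at equivalence = 0.002361/0.3211 = 0.007354 L.
At equivalence the base is fully converted to NH3OH+; total volume = 0.03724 L, so [NH3OH+] = 0.002361/0.03724 = 0.06340 M.
Ka(NH3OH+) = Kw/Kb = 1.0e-14 / 1.1 x 10^-8 = 9.09e-7.
[H^+] = sqrt(Ka x [NH3OH+]) = sqrt(9.09e-7 x 0.06340) = 0.000240 M.
pH = -log(0.000240) = 3.62.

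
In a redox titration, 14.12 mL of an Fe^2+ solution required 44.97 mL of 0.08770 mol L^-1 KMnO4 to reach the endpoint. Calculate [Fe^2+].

1.40 M

n(KMnO4) = 0.08770 x 0.04497 = 0.003944 mol.
From the balanced equation, 1 mol KMnO4 reacts with 5 mol Fe^2+, so n(Fe^2+) = 0.003944 x 5/1 = 0.01972 mol.
[Fe^2+] = 0.01972 / 0.01412 L = 1.40 M.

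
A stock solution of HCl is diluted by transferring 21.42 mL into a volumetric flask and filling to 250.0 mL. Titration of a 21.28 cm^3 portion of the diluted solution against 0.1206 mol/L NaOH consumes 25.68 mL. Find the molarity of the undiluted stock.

1.70 M

n(NaOH) = 0.1206 x 0.02568 = 0.003097 mol.
n(HCl) in the aliquot = 0.003097 mol.
[diluted HCl] = 0.003097 / 0.02128 = 0.1455 M.
Dilution factor = 250.0/21.42 = 11.67, so [stock] = 0.1455 x 11.67 = 1.70 M.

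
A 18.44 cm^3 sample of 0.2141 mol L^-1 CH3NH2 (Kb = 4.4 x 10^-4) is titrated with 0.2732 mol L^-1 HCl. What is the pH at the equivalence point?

5.78

n(CH3NH2) = 0.2141 x 0.01844 = 0.003948 mol; V(HCl) at equivalence = 0.003948/0.2732 = 0.01445 L.
At equivalence the base is fully converted to CH3NH3+; total volume = 0.03289 L, so [CH3NH3+] = 0.003948/0.03289 = 0.1200 M.
Ka(CH3NH3+) = Kw/Kb = 1.0e-14 / 4.4 x 10^-4 = 2.27e-11.
[H^+] = sqrt(Ka x [CH3NH3+]) = sqrt(2.27e-11 x 0.1200) = 1.65e-6 M.
pH = -log(1.65e-6) = 5.78.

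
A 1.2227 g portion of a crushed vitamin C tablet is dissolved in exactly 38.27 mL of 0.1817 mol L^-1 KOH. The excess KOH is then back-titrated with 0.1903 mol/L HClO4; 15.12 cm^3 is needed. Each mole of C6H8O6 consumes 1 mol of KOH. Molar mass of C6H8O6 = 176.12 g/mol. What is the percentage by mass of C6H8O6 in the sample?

Total n(KOH) added = 0.1817 x 0.03827 = 0.006954 mol.
n(HClO4) used = 0.1903 x 0.01512 = 0.002877 mol, which equals the excess n(KOH).
So n(KOH) consumed by the sample = 0.006954 - 0.002877 = 0.004076 mol.
n(C6H8O6) = 0.004076 / 1 = 0.004076 mol.
mass C6H8O6 = 0.004076 x 176.12 = 0.7179 g, so %C6H8O6 = 0.7179/1.2227 x 100 = 58.7%.

58.7%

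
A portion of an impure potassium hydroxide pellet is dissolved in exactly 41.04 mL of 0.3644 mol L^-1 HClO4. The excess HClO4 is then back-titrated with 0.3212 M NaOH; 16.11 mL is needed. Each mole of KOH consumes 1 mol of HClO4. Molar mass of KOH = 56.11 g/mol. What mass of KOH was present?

Total n(HClO4) added = 0.3644 x 0.04104 = 0.01495 mol.
n(NaOH) used = 0.3212 x 0.01611 = 0.005175 mol, which equals the excess n(HClO4).
So n(HClO4) consumed by the sample = 0.01495 - 0.005175 = 0.009780 mol.
n(KOH) = 0.009780 / 1 = 0.009780 mol.
mass = 0.009780 mol x 56.11 g/mol = 0.549 g.

0.549 g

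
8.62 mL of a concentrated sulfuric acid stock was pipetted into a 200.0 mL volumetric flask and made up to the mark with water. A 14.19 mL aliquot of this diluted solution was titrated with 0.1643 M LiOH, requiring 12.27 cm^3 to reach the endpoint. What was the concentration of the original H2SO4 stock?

n(LiOH) = 0.1643 x 0.01227 = 0.002016 mol.
n(H2SO4) in the aliquot = 0.002016 x 1/2 = 0.001008 mol.
[diluted H2SO4] = 0.001008 / 0.01419 = 0.07103 M.
Dilution factor = 200.0/8.620 = 23.20, so [stock] = 0.07103 x 23.20 = 1.65 M.

1.65 M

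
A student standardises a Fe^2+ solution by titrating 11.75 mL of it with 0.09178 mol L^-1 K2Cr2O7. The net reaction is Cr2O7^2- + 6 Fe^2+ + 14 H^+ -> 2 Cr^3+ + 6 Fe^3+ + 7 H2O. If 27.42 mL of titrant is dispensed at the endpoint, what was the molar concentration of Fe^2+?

n(K2Cr2O7) = 0.09178 x 0.02742 = 0.002517 mol.
From the balanced equation, 1 mol K2Cr2O7 reacts with 6 mol Fe^2+, so n(Fe^2+) = 0.002517 x 6/1 = 0.01510 mol.
[Fe^2+] = 0.01510 / 0.01175 L = 1.29 M.

1.29 M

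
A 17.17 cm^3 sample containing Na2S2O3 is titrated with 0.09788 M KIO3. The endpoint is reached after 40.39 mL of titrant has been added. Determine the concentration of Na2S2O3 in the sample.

1.38 M

n(KIO3) = 0.09788 x 0.04039 = 0.003953 mol.
From the balanced equation, 1 mol KIO3 reacts with 6 mol Na2S2O3, so n(Na2S2O3) = 0.003953 x 6/1 = 0.02372 mol.
[Na2S2O3] = 0.02372 / 0.01717 L = 1.38 M.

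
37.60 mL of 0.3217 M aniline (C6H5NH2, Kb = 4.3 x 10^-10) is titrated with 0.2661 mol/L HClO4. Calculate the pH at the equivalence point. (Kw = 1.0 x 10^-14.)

n(C6H5NH2) = 0.3217 x 0.03760 = 0.01210 mol; V(HClO4) at equivalence = 0.01210/0.2661 = 0.04546 L.
At equivalence the base is fully converted to C6H5NH3+; total volume = 0.08306 L, so [C6H5NH3+] = 0.01210/0.08306 = 0.1456 M.
Ka(C6H5NH3+) = Kw/Kb = 1.0e-14 / 4.3 x 10^-10 = 2.33e-5.
[H^+] = sqrt(Ka x [C6H5NH3+]) = sqrt(2.33e-5 x 0.1456) = 0.00184 M.
pH = -log(0.00184) = 2.74.

2.74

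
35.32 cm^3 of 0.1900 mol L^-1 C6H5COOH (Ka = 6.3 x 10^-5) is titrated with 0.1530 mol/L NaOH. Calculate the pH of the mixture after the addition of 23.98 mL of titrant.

Initial n(C6H5COOH) = 0.1900 x 0.03532 = 0.006711 mol.
n(NaOH) added = 0.1530 x 0.02398 = 0.003669 mol, converting that many moles of C6H5COOH to C6H5COO-.
Remaining n(C6H5COOH) = 0.003042 mol; n(C6H5COO-) = 0.003669 mol.
By Henderson-Hasselbalch, pH = pKa + log([A^-]/[HA]) = 4.20 + log(0.003669/0.003042) = 4.20 + (+0.08) = 4.28.

4.28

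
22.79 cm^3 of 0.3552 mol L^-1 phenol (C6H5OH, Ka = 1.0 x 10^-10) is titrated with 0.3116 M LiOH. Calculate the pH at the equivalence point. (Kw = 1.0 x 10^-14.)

n(C6H5OH) = 0.3552 x 0.02279 = 0.008095 mol; V(LiOH) at equivalence = 0.008095/0.3116 = 0.02598 L.
At equivalence all the acid is converted to C6H5O-; total volume = 0.02279 + 0.02598 = 0.04877 L, so [C6H5O-] = 0.008095/0.04877 = 0.1660 M.
Kb = Kw/Ka = 1.0e-14 / 1.0 x 10^-10 = 0.000100.
[OH^-] = sqrt(Kb x [C6H5O-]) = sqrt(0.000100 x 0.1660) = 0.00407 M.
pOH = 2.39, so pH = 14.00 - 2.39 = 11.61.

11.61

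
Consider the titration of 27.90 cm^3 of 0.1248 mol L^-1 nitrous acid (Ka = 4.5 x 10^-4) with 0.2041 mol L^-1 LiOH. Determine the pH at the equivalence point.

8.12

n(HNO2) = 0.1248 x 0.02790 = 0.003482 mol; V(LiOH) at equivalence = 0.003482/0.2041 = 0.01706 L.
At equivalence all the acid is converted to NO2-; total volume = 0.02790 + 0.01706 = 0.04496 L, so [NO2-] = 0.003482/0.04496 = 0.07745 M.
Kb = Kw/Ka = 1.0e-14 / 4.5 x 10^-4 = 2.22e-11.
[OH^-] = sqrt(Kb x [NO2-]) = sqrt(2.22e-11 x 0.07745) = 1.31e-6 M.
pOH = 5.88, so pH = 14.00 - 5.88 = 8.12.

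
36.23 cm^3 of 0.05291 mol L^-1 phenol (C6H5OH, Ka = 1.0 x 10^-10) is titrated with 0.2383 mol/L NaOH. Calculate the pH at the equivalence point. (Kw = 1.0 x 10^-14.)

n(C6H5OH) = 0.05291 x 0.03623 = 0.001917 mol; V(NaOH) at equivalence = 0.001917/0.2383 = 0.008044 L.
At equivalence all the acid is converted to C6H5O-; total volume = 0.03623 + 0.008044 = 0.04427 L, so [C6H5O-] = 0.001917/0.04427 = 0.04330 M.
Kb = Kw/Ka = 1.0e-14 / 1.0 x 10^-10 = 0.000100.
[OH^-] = sqrt(Kb x [C6H5O-]) = sqrt(0.000100 x 0.04330) = 0.00208 M.
pOH = 2.68, so pH = 14.00 - 2.68 = 11.32.

11.32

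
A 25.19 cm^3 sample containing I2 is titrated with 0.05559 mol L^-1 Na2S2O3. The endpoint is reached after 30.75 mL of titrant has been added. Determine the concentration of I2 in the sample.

n(Na2S2O3) = 0.05559 x 0.03075 = 0.001709 mol.
From the balanced equation, 2 mol Na2S2O3 reacts with 1 mol I2, so n(I2) = 0.001709 x 1/2 = 0.0008547 mol.
[I2] = 0.0008547 / 0.02519 L = 0.0339 M.

0.0339 M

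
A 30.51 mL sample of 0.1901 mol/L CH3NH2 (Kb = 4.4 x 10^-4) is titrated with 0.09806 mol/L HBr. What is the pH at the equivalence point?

5.92

n(CH3NH2) = 0.1901 x 0.03051 = 0.005800 mol; V(HBr) at equivalence = 0.005800/0.09806 = 0.05915 L.
At equivalence the base is fully converted to CH3NH3+; total volume = 0.08966 L, so [CH3NH3+] = 0.005800/0.08966 = 0.06469 M.
Ka(CH3NH3+) = Kw/Kb = 1.0e-14 / 4.4 x 10^-4 = 2.27e-11.
[H^+] = sqrt(Ka x [CH3NH3+]) = sqrt(2.27e-11 x 0.06469) = 1.21e-6 M.
pH = -log(1.21e-6) = 5.92.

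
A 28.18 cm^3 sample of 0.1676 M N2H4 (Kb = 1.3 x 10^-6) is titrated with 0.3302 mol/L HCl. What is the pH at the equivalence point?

n(N2H4) = 0.1676 x 0.02818 = 0.004723 mol; V(HCl) at equivalence = 0.004723/0.3302 = 0.01430 L.
At equivalence the base is fully converted to N2H5+; total volume = 0.04248 L, so [N2H5+] = 0.004723/0.04248 = 0.1112 M.
Ka(N2H5+) = Kw/Kb = 1.0e-14 / 1.3 x 10^-6 = 7.69e-9.
[H^+] = sqrt(Ka x [N2H5+]) = sqrt(7.69e-9 x 0.1112) = 2.92e-5 M.
pH = -log(2.92e-5) = 4.53.

4.53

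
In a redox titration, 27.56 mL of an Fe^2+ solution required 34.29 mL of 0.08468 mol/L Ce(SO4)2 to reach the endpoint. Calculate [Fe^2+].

0.105 M

n(Ce(SO4)2) = 0.08468 x 0.03429 = 0.002904 mol.
From the balanced equation, 1 mol Ce(SO4)2 reacts with 1 mol Fe^2+, so n(Fe^2+) = 0.002904 x 1/1 = 0.002904 mol.
[Fe^2+] = 0.002904 / 0.02756 L = 0.105 M.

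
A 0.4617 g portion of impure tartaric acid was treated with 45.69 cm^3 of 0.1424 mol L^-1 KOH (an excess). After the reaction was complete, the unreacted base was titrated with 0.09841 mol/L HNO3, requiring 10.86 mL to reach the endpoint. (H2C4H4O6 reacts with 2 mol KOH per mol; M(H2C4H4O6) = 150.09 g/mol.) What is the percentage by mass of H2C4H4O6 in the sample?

Total n(KOH) added = 0.1424 x 0.04569 = 0.006506 mol.
n(HNO3) used = 0.09841 x 0.01086 = 0.001069 mol, which equals the excess n(KOH).
So n(KOH) consumed by the sample = 0.006506 - 0.001069 = 0.005438 mol.
n(H2C4H4O6) = 0.005438 / 2 = 0.002719 mol.
mass H2C4H4O6 = 0.002719 x 150.09 = 0.4081 g, so %H2C4H4O6 = 0.4081/0.4617 x 100 = 88.4%.

88.4%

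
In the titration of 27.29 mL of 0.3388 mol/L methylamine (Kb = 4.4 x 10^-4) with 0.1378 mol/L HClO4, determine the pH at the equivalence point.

5.83

n(CH3NH2) = 0.3388 x 0.02729 = 0.009246 mol; V(HClO4) at equivalence = 0.009246/0.1378 = 0.06710 L.
At equivalence the base is fully converted to CH3NH3+; total volume = 0.09439 L, so [CH3NH3+] = 0.009246/0.09439 = 0.09796 M.
Ka(CH3NH3+) = Kw/Kb = 1.0e-14 / 4.4 x 10^-4 = 2.27e-11.
[H^+] = sqrt(Ka x [CH3NH3+]) = sqrt(2.27e-11 x 0.09796) = 1.49e-6 M.
pH = -log(1.49e-6) = 5.83.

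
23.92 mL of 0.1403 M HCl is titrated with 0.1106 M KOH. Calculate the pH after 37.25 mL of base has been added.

n(acid) = 0.1403 x 0.02392 = 0.003356 mol; n(KOH) added = 0.1106 x 0.03725 = 0.004120 mol.
Base is in excess by 0.004120 - 0.003356 = 0.0007639 mol in a total volume of 0.06117 L.
[OH^-] = 0.0007639/0.06117 = 0.01249 M, so pOH = 1.90 and pH = 14.00 - 1.90 = 12.10.

12.10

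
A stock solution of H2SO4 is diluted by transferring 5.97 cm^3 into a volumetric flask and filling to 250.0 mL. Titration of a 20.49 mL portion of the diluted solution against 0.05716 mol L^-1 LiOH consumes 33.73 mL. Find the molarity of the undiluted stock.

1.97 M

n(LiOH) = 0.05716 x 0.03373 = 0.001928 mol.
n(H2SO4) in the aliquot = 0.001928 x 1/2 = 0.0009640 mol.
[diluted H2SO4] = 0.0009640 / 0.02049 = 0.04705 M.
Dilution factor = 250.0/5.970 = 41.88, so [stock] = 0.04705 x 41.88 = 1.97 M.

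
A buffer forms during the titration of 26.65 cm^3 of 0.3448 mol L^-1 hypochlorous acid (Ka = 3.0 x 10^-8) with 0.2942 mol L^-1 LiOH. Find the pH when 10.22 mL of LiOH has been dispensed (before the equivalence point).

7.21

Initial n(HClO) = 0.3448 x 0.02665 = 0.009189 mol.
n(LiOH) added = 0.2942 x 0.01022 = 0.003007 mol, converting that many moles of HClO to ClO-.
Remaining n(HClO) = 0.006182 mol; n(ClO-) = 0.003007 mol.
By Henderson-Hasselbalch, pH = pKa + log([A^-]/[HA]) = 7.52 + log(0.003007/0.006182) = 7.52 + (-0.31) = 7.21.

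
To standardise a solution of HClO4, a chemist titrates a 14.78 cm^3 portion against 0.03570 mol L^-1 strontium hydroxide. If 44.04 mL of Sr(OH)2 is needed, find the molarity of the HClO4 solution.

0.213 M

n(Sr(OH)2) delivered = 0.03570 x 0.04404 = 0.001572 mol.
The reaction is 2 HClO4 + 1 Sr(OH)2, so n(HClO4) = 0.001572 x 2/1 = 0.003144 mol.
[HClO4] = 0.003144 mol / 0.01478 L = 0.213 M.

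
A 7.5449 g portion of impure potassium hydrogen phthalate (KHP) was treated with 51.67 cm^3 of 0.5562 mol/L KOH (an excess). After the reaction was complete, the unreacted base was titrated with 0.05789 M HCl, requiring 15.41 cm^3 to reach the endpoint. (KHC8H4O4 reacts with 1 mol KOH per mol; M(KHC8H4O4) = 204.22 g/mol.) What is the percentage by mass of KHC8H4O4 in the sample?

Total n(KOH) added = 0.5562 x 0.05167 = 0.02874 mol.
n(HCl) used = 0.05789 x 0.01541 = 0.0008921 mol, which equals the excess n(KOH).
So n(KOH) consumed by the sample = 0.02874 - 0.0008921 = 0.02785 mol.
n(KHC8H4O4) = 0.02785 / 1 = 0.02785 mol.
mass KHC8H4O4 = 0.02785 x 204.22 = 5.687 g, so %KHC8H4O4 = 5.687/7.5449 x 100 = 75.4%.

75.4%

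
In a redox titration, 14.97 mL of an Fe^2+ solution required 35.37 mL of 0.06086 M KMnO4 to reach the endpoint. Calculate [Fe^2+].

0.719 M

n(KMnO4) = 0.06086 x 0.03537 = 0.002153 mol.
From the balanced equation, 1 mol KMnO4 reacts with 5 mol Fe^2+, so n(Fe^2+) = 0.002153 x 5/1 = 0.01076 mol.
[Fe^2+] = 0.01076 / 0.01497 L = 0.719 M.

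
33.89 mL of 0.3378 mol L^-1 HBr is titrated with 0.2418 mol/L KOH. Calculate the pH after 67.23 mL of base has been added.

n(acid) = 0.3378 x 0.03389 = 0.01145 mol; n(KOH) added = 0.2418 x 0.06723 = 0.01626 mol.
Base is in excess by 0.01626 - 0.01145 = 0.004808 mol in a total volume of 0.1011 L.
[OH^-] = 0.004808/0.1011 = 0.04755 M, so pOH = 1.32 and pH = 14.00 - 1.32 = 12.68.

12.68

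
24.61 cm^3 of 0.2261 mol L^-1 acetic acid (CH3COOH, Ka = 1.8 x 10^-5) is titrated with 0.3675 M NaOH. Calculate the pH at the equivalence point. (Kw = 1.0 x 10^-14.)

n(CH3COOH) = 0.2261 x 0.02461 = 0.005564 mol; V(NaOH) at equivalence = 0.005564/0.3675 = 0.01514 L.
At equivalence all the acid is converted to CH3COO-; total volume = 0.02461 + 0.01514 = 0.03975 L, so [CH3COO-] = 0.005564/0.03975 = 0.1400 M.
Kb = Kw/Ka = 1.0e-14 / 1.8 x 10^-5 = 5.56e-10.
[OH^-] = sqrt(Kb x [CH3COO-]) = sqrt(5.56e-10 x 0.1400) = 8.82e-6 M.
pOH = 5.05, so pH = 14.00 - 5.05 = 8.95.

8.95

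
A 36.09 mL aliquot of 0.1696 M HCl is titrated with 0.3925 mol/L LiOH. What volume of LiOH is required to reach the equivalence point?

n(HCl) = 0.1696 mol/L x 0.03609 L = 0.006121 mol.
At equivalence n(LiOH) = n(HCl) = 0.006121 mol.
V(LiOH) = 0.006121 / 0.3925 = 0.01559 L = 15.6 mL.

15.6 mL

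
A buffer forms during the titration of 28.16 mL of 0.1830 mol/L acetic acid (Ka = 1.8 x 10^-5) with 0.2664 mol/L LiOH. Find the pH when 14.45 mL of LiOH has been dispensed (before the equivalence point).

5.21

Initial n(CH3COOH) = 0.1830 x 0.02816 = 0.005153 mol.
n(LiOH) added = 0.2664 x 0.01445 = 0.003849 mol, converting that many moles of CH3COOH to CH3COO-.
Remaining n(CH3COOH) = 0.001304 mol; n(CH3COO-) = 0.003849 mol.
By Henderson-Hasselbalch, pH = pKa + log([A^-]/[HA]) = 4.74 + log(0.003849/0.001304) = 4.74 + (+0.47) = 5.21.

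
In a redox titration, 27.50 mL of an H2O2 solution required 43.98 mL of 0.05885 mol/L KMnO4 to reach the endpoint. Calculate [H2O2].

0.235 M

n(KMnO4) = 0.05885 x 0.04398 = 0.002588 mol.
From the balanced equation, 2 mol KMnO4 reacts with 5 mol H2O2, so n(H2O2) = 0.002588 x 5/2 = 0.006471 mol.
[H2O2] = 0.006471 / 0.02750 L = 0.235 M.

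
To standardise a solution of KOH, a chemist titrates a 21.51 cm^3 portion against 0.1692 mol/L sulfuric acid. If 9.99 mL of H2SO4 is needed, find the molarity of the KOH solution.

0.157 M

n(H2SO4) delivered = 0.1692 x 0.009990 = 0.001690 mol.
The reaction is 2 KOH + 1 H2SO4, so n(KOH) = 0.001690 x 2/1 = 0.003381 mol.
[KOH] = 0.003381 mol / 0.02151 L = 0.157 M.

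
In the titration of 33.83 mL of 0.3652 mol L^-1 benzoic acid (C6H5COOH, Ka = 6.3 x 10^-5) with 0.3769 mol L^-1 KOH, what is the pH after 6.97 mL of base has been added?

Initial n(C6H5COOH) = 0.3652 x 0.03383 = 0.01235 mol.
n(KOH) added = 0.3769 x 0.006970 = 0.002627 mol, converting that many moles of C6H5COOH to C6H5COO-.
Remaining n(C6H5COOH) = 0.009728 mol; n(C6H5COO-) = 0.002627 mol.
By Henderson-Hasselbalch, pH = pKa + log([A^-]/[HA]) = 4.20 + log(0.002627/0.009728) = 4.20 + (-0.57) = 3.63.

3.63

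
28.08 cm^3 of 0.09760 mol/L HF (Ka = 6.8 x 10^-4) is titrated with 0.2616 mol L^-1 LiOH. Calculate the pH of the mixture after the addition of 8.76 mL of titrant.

Initial n(HF) = 0.09760 x 0.02808 = 0.002741 mol.
n(LiOH) added = 0.2616 x 0.008760 = 0.002292 mol, converting that many moles of HF to F-.
Remaining n(HF) = 0.0004490 mol; n(F-) = 0.002292 mol.
By Henderson-Hasselbalch, pH = pKa + log([A^-]/[HA]) = 3.17 + log(0.002292/0.0004490) = 3.17 + (+0.71) = 3.88.

3.88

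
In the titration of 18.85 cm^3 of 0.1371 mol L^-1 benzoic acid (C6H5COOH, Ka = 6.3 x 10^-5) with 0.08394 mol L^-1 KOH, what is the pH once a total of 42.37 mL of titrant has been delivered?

12.20

n(acid) = 0.1371 x 0.01885 = 0.002584 mol; n(KOH) added = 0.08394 x 0.04237 = 0.003557 mol.
Base is in excess by 0.003557 - 0.002584 = 0.0009722 mol in a total volume of 0.06122 L.
[OH^-] = 0.0009722/0.06122 = 0.01588 M, so pOH = 1.80 and pH = 14.00 - 1.80 = 12.20.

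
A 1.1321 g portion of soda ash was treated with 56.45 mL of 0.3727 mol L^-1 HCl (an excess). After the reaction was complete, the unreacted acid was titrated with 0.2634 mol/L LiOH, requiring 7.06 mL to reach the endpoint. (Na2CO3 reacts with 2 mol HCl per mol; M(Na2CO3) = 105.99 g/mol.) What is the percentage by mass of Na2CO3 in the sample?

89.8%

Total n(HCl) added = 0.3727 x 0.05645 = 0.02104 mol.
n(LiOH) used = 0.2634 x 0.007060 = 0.001860 mol, which equals the excess n(HCl).
So n(HCl) consumed by the sample = 0.02104 - 0.001860 = 0.01918 mol.
n(Na2CO3) = 0.01918 / 2 = 0.009590 mol.
mass Na2CO3 = 0.009590 x 105.99 = 1.016 g, so %Na2CO3 = 1.016/1.1321 x 100 = 89.8%.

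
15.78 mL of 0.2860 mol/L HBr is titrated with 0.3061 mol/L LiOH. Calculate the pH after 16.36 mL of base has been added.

n(acid) = 0.2860 x 0.01578 = 0.004513 mol; n(LiOH) added = 0.3061 x 0.01636 = 0.005008 mol.
Base is in excess by 0.005008 - 0.004513 = 0.0004947 mol in a total volume of 0.03214 L.
[OH^-] = 0.0004947/0.03214 = 0.01539 M, so pOH = 1.81 and pH = 14.00 - 1.81 = 12.19.

12.19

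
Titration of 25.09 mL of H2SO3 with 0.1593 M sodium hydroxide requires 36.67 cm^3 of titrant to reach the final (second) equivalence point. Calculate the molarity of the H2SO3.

n(NaOH) = 0.1593 x 0.03667 = 0.005842 mol.
At the final (second) equivalence point, 2 mol OH^- react per mol H2SO3, so n(H2SO3) = 0.005842 / 2 = 0.002921 mol.
[H2SO3] = 0.002921 / 0.02509 L = 0.116 M.

0.116 M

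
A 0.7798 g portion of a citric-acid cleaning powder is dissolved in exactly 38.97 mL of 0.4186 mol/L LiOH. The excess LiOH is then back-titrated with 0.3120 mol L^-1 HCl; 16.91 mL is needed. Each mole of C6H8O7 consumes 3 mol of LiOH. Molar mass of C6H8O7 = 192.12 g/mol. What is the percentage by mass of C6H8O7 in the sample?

Total n(LiOH) added = 0.4186 x 0.03897 = 0.01631 mol.
n(HCl) used = 0.3120 x 0.01691 = 0.005276 mol, which equals the excess n(LiOH).
So n(LiOH) consumed by the sample = 0.01631 - 0.005276 = 0.01104 mol.
n(C6H8O7) = 0.01104 / 3 = 0.003679 mol.
mass C6H8O7 = 0.003679 x 192.12 = 0.7068 g, so %C6H8O7 = 0.7068/0.7798 x 100 = 90.6%.

90.6%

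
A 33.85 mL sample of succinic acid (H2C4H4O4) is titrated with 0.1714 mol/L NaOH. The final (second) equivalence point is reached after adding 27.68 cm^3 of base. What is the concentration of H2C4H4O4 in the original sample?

0.0701 M

n(NaOH) = 0.1714 x 0.02768 = 0.004744 mol.
At the final (second) equivalence point, 2 mol OH^- react per mol H2C4H4O4, so n(H2C4H4O4) = 0.004744 / 2 = 0.002372 mol.
[H2C4H4O4] = 0.002372 / 0.03385 L = 0.0701 M.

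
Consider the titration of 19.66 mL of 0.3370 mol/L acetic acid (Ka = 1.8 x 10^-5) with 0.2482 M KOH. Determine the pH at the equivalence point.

8.95

n(CH3COOH) = 0.3370 x 0.01966 = 0.006625 mol; V(KOH) at equivalence = 0.006625/0.2482 = 0.02669 L.
At equivalence all the acid is converted to CH3COO-; total volume = 0.01966 + 0.02669 = 0.04635 L, so [CH3COO-] = 0.006625/0.04635 = 0.1429 M.
Kb = Kw/Ka = 1.0e-14 / 1.8 x 10^-5 = 5.56e-10.
[OH^-] = sqrt(Kb x [CH3COO-]) = sqrt(5.56e-10 x 0.1429) = 8.91e-6 M.
pOH = 5.05, so pH = 14.00 - 5.05 = 8.95.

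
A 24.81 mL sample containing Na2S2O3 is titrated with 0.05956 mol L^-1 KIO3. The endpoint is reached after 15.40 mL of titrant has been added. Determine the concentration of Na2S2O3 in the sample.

n(KIO3) = 0.05956 x 0.01540 = 0.0009172 mol.
From the balanced equation, 1 mol KIO3 reacts with 6 mol Na2S2O3, so n(Na2S2O3) = 0.0009172 x 6/1 = 0.005503 mol.
[Na2S2O3] = 0.005503 / 0.02481 L = 0.222 M.

0.222 M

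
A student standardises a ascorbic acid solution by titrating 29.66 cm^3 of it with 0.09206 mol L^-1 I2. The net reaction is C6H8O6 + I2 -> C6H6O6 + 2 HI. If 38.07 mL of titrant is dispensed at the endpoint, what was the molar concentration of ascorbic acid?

n(I2) = 0.09206 x 0.03807 = 0.003505 mol.
From the balanced equation, 1 mol I2 reacts with 1 mol ascorbic acid, so n(ascorbic acid) = 0.003505 x 1/1 = 0.003505 mol.
[ascorbic acid] = 0.003505 / 0.02966 L = 0.118 M.

0.118 M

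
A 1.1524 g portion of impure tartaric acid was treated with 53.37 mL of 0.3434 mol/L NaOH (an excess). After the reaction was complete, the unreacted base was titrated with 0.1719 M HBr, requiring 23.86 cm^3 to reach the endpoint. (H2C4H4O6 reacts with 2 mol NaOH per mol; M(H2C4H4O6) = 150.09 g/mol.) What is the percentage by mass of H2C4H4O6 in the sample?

92.6%

Total n(NaOH) added = 0.3434 x 0.05337 = 0.01833 mol.
n(HBr) used = 0.1719 x 0.02386 = 0.004102 mol, which equals the excess n(NaOH).
So n(NaOH) consumed by the sample = 0.01833 - 0.004102 = 0.01423 mol.
n(H2C4H4O6) = 0.01423 / 2 = 0.007113 mol.
mass H2C4H4O6 = 0.007113 x 150.09 = 1.068 g, so %H2C4H4O6 = 1.068/1.1524 x 100 = 92.6%.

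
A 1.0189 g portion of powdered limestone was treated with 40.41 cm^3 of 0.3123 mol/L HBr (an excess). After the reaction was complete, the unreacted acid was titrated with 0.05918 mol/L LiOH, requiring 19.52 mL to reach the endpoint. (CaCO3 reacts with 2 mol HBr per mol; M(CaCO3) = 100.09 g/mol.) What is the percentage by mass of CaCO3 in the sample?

Total n(HBr) added = 0.3123 x 0.04041 = 0.01262 mol.
n(LiOH) used = 0.05918 x 0.01952 = 0.001155 mol, which equals the excess n(HBr).
So n(HBr) consumed by the sample = 0.01262 - 0.001155 = 0.01146 mol.
n(CaCO3) = 0.01146 / 2 = 0.005732 mol.
mass CaCO3 = 0.005732 x 100.09 = 0.5738 g, so %CaCO3 = 0.5738/1.0189 x 100 = 56.3%.

56.3%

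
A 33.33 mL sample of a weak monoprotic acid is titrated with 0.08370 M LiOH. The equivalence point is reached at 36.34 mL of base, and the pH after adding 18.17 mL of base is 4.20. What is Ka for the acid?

6.3 x 10^-5

18.17 mL is half of the equivalence volume, so this is the half-equivalence point where [HA] = [A^-].
At half-equivalence pH = pKa, so pKa = 4.20.
Ka = 10^(-4.20) = 6.3 x 10^-5.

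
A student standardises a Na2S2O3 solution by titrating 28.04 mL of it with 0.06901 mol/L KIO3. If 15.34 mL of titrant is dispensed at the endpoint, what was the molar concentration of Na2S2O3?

n(KIO3) = 0.06901 x 0.01534 = 0.001059 mol.
From the balanced equation, 1 mol KIO3 reacts with 6 mol Na2S2O3, so n(Na2S2O3) = 0.001059 x 6/1 = 0.006352 mol.
[Na2S2O3] = 0.006352 / 0.02804 L = 0.227 M.

0.227 M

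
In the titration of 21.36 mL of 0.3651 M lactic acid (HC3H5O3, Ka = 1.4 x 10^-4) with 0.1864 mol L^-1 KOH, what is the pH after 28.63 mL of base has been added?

4.19

Initial n(HC3H5O3) = 0.3651 x 0.02136 = 0.007799 mol.
n(KOH) added = 0.1864 x 0.02863 = 0.005337 mol, converting that many moles of HC3H5O3 to C3H5O3-.
Remaining n(HC3H5O3) = 0.002462 mol; n(C3H5O3-) = 0.005337 mol.
By Henderson-Hasselbalch, pH = pKa + log([A^-]/[HA]) = 3.85 + log(0.005337/0.002462) = 3.85 + (+0.34) = 4.19.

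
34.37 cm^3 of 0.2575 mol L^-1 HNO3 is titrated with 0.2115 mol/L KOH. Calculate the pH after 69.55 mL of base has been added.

12.75

n(acid) = 0.2575 x 0.03437 = 0.008850 mol; n(KOH) added = 0.2115 x 0.06955 = 0.01471 mol.
Base is in excess by 0.01471 - 0.008850 = 0.005860 mol in a total volume of 0.1039 L.
[OH^-] = 0.005860/0.1039 = 0.05639 M, so pOH = 1.25 and pH = 14.00 - 1.25 = 12.75.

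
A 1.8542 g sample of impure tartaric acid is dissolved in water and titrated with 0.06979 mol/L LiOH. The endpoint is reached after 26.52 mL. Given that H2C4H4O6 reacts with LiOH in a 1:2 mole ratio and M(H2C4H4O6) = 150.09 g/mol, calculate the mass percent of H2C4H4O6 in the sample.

7.49%

n(LiOH) = 0.06979 x 0.02652 = 0.001851 mol.
n(H2C4H4O6) = 0.001851 / 2 = 0.0009254 mol.
mass of H2C4H4O6 = 0.0009254 x 150.09 = 0.1389 g.
% purity = 0.1389 / 1.8542 x 100 = 7.49%.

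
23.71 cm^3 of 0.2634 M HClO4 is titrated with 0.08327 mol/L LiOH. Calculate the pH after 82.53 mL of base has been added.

n(acid) = 0.2634 x 0.02371 = 0.006245 mol; n(LiOH) added = 0.08327 x 0.08253 = 0.006872 mol.
Base is in excess by 0.006872 - 0.006245 = 0.0006271 mol in a total volume of 0.1062 L.
[OH^-] = 0.0006271/0.1062 = 0.005902 M, so pOH = 2.23 and pH = 14.00 - 2.23 = 11.77.

11.77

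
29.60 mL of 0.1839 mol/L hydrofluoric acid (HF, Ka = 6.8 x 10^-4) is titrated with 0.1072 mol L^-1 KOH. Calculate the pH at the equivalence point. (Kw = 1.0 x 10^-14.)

8.00

n(HF) = 0.1839 x 0.02960 = 0.005443 mol; V(KOH) at equivalence = 0.005443/0.1072 = 0.05078 L.
At equivalence all the acid is converted to F-; total volume = 0.02960 + 0.05078 = 0.08038 L, so [F-] = 0.005443/0.08038 = 0.06772 M.
Kb = Kw/Ka = 1.0e-14 / 6.8 x 10^-4 = 1.47e-11.
[OH^-] = sqrt(Kb x [F-]) = sqrt(1.47e-11 x 0.06772) = 9.98e-7 M.
pOH = 6.00, so pH = 14.00 - 6.00 = 8.00.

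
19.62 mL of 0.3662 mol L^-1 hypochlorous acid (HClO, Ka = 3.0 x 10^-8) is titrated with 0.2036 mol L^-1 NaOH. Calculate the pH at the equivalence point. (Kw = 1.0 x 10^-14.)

10.32

n(HClO) = 0.3662 x 0.01962 = 0.007185 mol; V(NaOH) at equivalence = 0.007185/0.2036 = 0.03529 L.
At equivalence all the acid is converted to ClO-; total volume = 0.01962 + 0.03529 = 0.05491 L, so [ClO-] = 0.007185/0.05491 = 0.1308 M.
Kb = Kw/Ka = 1.0e-14 / 3.0 x 10^-8 = 3.33e-7.
[OH^-] = sqrt(Kb x [ClO-]) = sqrt(3.33e-7 x 0.1308) = 0.000209 M.
pOH = 3.68, so pH = 14.00 - 3.68 = 10.32.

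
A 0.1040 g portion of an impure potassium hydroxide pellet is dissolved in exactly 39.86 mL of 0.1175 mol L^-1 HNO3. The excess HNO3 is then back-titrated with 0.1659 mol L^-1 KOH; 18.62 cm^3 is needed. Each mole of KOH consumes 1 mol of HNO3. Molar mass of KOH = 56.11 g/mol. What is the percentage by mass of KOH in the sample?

86.0%

Total n(HNO3) added = 0.1175 x 0.03986 = 0.004684 mol.
n(KOH) used = 0.1659 x 0.01862 = 0.003089 mol, which equals the excess n(HNO3).
So n(HNO3) consumed by the sample = 0.004684 - 0.003089 = 0.001594 mol.
n(KOH) = 0.001594 / 1 = 0.001594 mol.
mass KOH = 0.001594 x 56.11 = 0.08947 g, so %KOH = 0.08947/0.1040 x 100 = 86.0%.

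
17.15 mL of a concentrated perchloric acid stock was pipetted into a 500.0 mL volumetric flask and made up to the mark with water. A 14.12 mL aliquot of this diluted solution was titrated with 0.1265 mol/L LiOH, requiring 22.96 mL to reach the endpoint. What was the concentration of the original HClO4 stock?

6.00 M

n(LiOH) = 0.1265 x 0.02296 = 0.002904 mol.
n(HClO4) in the aliquot = 0.002904 mol.
[diluted HClO4] = 0.002904 / 0.01412 = 0.2057 M.
Dilution factor = 500.0/17.15 = 29.15, so [stock] = 0.2057 x 29.15 = 6.00 M.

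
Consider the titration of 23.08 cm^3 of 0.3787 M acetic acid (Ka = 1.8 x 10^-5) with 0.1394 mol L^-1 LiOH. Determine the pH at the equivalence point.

8.88

n(CH3COOH) = 0.3787 x 0.02308 = 0.008740 mol; V(LiOH) at equivalence = 0.008740/0.1394 = 0.06270 L.
At equivalence all the acid is converted to CH3COO-; total volume = 0.02308 + 0.06270 = 0.08578 L, so [CH3COO-] = 0.008740/0.08578 = 0.1019 M.
Kb = Kw/Ka = 1.0e-14 / 1.8 x 10^-5 = 5.56e-10.
[OH^-] = sqrt(Kb x [CH3COO-]) = sqrt(5.56e-10 x 0.1019) = 7.52e-6 M.
pOH = 5.12, so pH = 14.00 - 5.12 = 8.88.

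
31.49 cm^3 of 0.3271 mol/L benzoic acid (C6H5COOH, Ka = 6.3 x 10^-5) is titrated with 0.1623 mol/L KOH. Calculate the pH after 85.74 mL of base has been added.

n(acid) = 0.3271 x 0.03149 = 0.01030 mol; n(KOH) added = 0.1623 x 0.08574 = 0.01392 mol.
Base is in excess by 0.01392 - 0.01030 = 0.003615 mol in a total volume of 0.1172 L.
[OH^-] = 0.003615/0.1172 = 0.03084 M, so pOH = 1.51 and pH = 14.00 - 1.51 = 12.49.

12.49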